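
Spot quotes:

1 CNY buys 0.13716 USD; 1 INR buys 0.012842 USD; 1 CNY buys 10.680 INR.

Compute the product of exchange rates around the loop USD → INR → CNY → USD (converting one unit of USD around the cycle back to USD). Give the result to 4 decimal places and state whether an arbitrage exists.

1.0001 (no arbitrage)

Around USD → INR → CNY → USD: 1 ÷ 0.012842 ÷ 10.680 × 0.13716 = 1.000054
Product ≈ 1 (deviation 0.005%, within rounding noise).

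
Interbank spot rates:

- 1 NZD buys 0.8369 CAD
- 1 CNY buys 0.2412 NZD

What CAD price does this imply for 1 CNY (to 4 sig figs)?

CNY/CAD = 0.2019

1 CNY × 0.2412 = 0.2412 NZD
0.2412 NZD × 0.8369 = 0.20186 CAD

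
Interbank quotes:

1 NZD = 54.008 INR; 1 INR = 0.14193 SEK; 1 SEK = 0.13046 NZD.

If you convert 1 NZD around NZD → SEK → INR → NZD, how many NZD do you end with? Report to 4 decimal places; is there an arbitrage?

Around NZD → SEK → INR → NZD: 1 ÷ 0.13046 ÷ 0.14193 ÷ 54.008 = 0.999978
Product ≈ 1 (deviation 0.002%, within rounding noise).

1.0000 (no arbitrage)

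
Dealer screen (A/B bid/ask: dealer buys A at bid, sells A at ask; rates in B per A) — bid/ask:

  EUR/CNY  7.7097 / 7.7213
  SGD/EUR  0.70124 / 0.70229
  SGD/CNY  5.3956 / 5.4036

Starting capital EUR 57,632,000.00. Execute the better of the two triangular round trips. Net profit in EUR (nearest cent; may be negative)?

Best loop EUR → CNY → SGD → EUR:
EUR 57,632,000.00 × 7.7097 (sell EUR at bid) = CNY 444,325,430.40
CNY 444,325,430.40 ÷ 5.4036 (buy SGD at ask) = SGD 82,227,668.67
SGD 82,227,668.67 × 0.70124 (sell SGD at bid) = EUR 57,661,330.37

Net profit: EUR 29,330.37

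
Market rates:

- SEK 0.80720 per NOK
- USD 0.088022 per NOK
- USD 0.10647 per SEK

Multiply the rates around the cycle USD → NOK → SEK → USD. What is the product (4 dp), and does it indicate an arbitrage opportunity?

0.9764 (arbitrage exists)

Around USD → NOK → SEK → USD: 1 ÷ 0.088022 × 0.80720 × 0.10647 = 0.976376
Product < 1; profitable direction is USD → SEK → NOK → USD.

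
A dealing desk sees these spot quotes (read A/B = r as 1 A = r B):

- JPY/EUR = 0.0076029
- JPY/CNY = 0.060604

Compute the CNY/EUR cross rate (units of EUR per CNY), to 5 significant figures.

CNY/EUR = 0.12545

1 CNY ÷ 0.060604 = 16.5006 JPY
16.5006 JPY × 0.0076029 = 0.125452 EUR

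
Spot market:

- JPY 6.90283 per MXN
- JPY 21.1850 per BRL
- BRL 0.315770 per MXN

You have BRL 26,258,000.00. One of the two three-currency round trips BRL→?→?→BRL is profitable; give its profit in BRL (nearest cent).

Profitable loop is BRL → MXN → JPY → BRL:
BRL 26,258,000.00 ÷ 0.315770 = MXN 83,155,461.25
MXN 83,155,461.25 × 6.90283 = JPY 574,008,013
JPY 574,008,013 ÷ 21.1850 = BRL 27,095,020.66
Profit = BRL 27,095,020.66 − BRL 26,258,000.00

Profit: BRL 837,020.66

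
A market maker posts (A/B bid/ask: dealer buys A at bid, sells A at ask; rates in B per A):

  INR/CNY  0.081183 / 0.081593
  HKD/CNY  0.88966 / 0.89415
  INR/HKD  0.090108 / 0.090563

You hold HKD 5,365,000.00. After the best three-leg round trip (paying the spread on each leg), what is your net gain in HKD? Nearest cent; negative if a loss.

Net profit: HKD 13,654.41

Best loop HKD → INR → CNY → HKD:
HKD 5,365,000.00 ÷ 0.090563 (buy INR at ask) = INR 59,240,528.69
INR 59,240,528.69 × 0.081183 (sell INR at bid) = CNY 4,809,323.84
CNY 4,809,323.84 ÷ 0.89415 (buy HKD at ask) = HKD 5,378,654.41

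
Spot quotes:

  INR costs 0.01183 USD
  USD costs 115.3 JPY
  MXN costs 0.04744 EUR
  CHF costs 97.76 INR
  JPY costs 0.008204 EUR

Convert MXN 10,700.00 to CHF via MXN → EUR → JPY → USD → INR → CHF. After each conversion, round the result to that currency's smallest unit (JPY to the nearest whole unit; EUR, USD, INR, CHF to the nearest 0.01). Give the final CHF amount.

CHF 464.01

MXN 10,700.00 × 0.04744 = EUR 507.61
EUR 507.61 ÷ 0.008204 = JPY 61,873
JPY 61,873 ÷ 115.3 = USD 536.63
USD 536.63 ÷ 0.01183 = INR 45,361.79
INR 45,361.79 ÷ 97.76 = CHF 464.01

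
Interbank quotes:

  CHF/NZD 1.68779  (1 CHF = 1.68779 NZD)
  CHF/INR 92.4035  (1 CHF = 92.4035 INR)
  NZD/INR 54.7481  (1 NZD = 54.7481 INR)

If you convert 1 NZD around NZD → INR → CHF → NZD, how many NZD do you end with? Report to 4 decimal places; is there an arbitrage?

1.0000 (no arbitrage)

Around NZD → INR → CHF → NZD: 1 × 54.7481 ÷ 92.4035 × 1.68779 = 0.999998
Product ≈ 1 (deviation 0.000%, within rounding noise).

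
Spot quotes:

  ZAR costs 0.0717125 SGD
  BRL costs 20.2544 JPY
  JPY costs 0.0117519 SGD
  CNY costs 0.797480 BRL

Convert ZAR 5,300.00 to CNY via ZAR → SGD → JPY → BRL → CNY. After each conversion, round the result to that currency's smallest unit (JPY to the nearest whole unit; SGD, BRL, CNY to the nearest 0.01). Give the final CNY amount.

ZAR 5,300.00 × 0.0717125 = SGD 380.08
SGD 380.08 ÷ 0.0117519 = JPY 32,342
JPY 32,342 ÷ 20.2544 = BRL 1,596.79
BRL 1,596.79 ÷ 0.797480 = CNY 2,002.29

CNY 2,002.29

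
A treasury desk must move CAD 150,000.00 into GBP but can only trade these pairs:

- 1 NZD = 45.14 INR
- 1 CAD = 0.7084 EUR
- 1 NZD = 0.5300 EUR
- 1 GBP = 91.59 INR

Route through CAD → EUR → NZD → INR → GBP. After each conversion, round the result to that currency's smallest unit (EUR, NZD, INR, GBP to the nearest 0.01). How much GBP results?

CAD 150,000.00 × 0.7084 = EUR 106,260.00
EUR 106,260.00 ÷ 0.5300 = NZD 200,490.57
NZD 200,490.57 × 45.14 = INR 9,050,144.33
INR 9,050,144.33 ÷ 91.59 = GBP 98,811.49

GBP 98,811.49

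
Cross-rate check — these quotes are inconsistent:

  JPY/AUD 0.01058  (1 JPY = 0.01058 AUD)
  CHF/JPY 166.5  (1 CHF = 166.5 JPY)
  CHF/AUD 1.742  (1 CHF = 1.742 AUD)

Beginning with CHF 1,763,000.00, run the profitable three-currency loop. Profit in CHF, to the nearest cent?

Profit: CHF 19,805.92

Profitable loop is CHF → JPY → AUD → CHF:
CHF 1,763,000.00 × 166.5 = JPY 293,539,500
JPY 293,539,500 × 0.01058 = AUD 3,105,647.91
AUD 3,105,647.91 ÷ 1.742 = CHF 1,782,805.92
Profit = CHF 1,782,805.92 − CHF 1,763,000.00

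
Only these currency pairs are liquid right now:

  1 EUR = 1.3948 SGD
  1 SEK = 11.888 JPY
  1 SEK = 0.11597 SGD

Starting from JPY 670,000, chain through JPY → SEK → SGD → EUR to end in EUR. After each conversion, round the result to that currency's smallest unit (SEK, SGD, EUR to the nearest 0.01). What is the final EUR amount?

JPY 670,000 ÷ 11.888 = SEK 56,359.35
SEK 56,359.35 × 0.11597 = SGD 6,535.99
SGD 6,535.99 ÷ 1.3948 = EUR 4,685.97

EUR 4,685.97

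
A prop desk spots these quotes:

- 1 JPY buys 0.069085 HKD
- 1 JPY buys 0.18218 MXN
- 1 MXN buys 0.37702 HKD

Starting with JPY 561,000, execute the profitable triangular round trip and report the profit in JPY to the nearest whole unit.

Profitable loop is JPY → HKD → MXN → JPY:
JPY 561,000 × 0.069085 = HKD 38,756.68
HKD 38,756.68 ÷ 0.37702 = MXN 102,797.42
MXN 102,797.42 ÷ 0.18218 = JPY 564,263
Profit = JPY 564,263 − JPY 561,000

Profit: JPY 3,263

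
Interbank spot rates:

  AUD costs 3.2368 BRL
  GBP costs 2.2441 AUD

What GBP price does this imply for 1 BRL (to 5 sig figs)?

1 BRL ÷ 3.2368 = 0.308947 AUD
0.308947 AUD ÷ 2.2441 = 0.137671 GBP

BRL/GBP = 0.13767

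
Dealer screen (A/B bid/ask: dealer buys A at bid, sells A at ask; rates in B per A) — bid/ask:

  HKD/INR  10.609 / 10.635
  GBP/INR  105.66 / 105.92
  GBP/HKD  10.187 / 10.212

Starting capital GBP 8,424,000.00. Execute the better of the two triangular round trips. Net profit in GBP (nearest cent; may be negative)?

Net profit: GBP 171,302.02

Best loop GBP → HKD → INR → GBP:
GBP 8,424,000.00 × 10.187 (sell GBP at bid) = HKD 85,815,288.00
HKD 85,815,288.00 × 10.609 (sell HKD at bid) = INR 910,414,390.39
INR 910,414,390.39 ÷ 105.92 (buy GBP at ask) = GBP 8,595,302.02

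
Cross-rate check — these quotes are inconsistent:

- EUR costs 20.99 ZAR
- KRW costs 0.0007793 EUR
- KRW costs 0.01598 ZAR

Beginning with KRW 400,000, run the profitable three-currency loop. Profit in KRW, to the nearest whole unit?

Profit: KRW 9,449

Profitable loop is KRW → EUR → ZAR → KRW:
KRW 400,000 × 0.0007793 = EUR 311.72
EUR 311.72 × 20.99 = ZAR 6,543.00
ZAR 6,543.00 ÷ 0.01598 = KRW 409,449
Profit = KRW 409,449 − KRW 400,000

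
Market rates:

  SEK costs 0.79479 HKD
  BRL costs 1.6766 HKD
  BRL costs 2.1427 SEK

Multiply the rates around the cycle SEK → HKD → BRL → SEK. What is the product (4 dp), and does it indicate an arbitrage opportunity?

1.0157 (arbitrage exists)

Around SEK → HKD → BRL → SEK: 1 × 0.79479 ÷ 1.6766 × 2.1427 = 1.015744
Product > 1; profitable direction is SEK → HKD → BRL → SEK.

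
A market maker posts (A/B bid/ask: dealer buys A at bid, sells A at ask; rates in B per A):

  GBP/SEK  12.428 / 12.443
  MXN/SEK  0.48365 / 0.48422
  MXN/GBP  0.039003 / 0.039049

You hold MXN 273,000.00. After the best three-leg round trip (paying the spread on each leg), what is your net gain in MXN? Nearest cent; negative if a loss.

Net profit: MXN 287.13

Best loop MXN → GBP → SEK → MXN:
MXN 273,000.00 × 0.039003 (sell MXN at bid) = GBP 10,647.82
GBP 10,647.82 × 12.428 (sell GBP at bid) = SEK 132,331.09
SEK 132,331.09 ÷ 0.48422 (buy MXN at ask) = MXN 273,287.13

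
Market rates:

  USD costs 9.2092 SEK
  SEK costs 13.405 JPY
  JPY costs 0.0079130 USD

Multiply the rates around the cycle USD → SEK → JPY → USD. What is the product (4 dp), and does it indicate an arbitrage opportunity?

Around USD → SEK → JPY → USD: 1 × 9.2092 × 13.405 × 0.0079130 = 0.976855
Product < 1; profitable direction is USD → JPY → SEK → USD.

0.9769 (arbitrage exists)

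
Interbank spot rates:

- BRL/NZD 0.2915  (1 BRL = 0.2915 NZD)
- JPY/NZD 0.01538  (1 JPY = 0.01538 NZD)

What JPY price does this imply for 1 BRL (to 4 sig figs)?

1 BRL × 0.2915 = 0.2915 NZD
0.2915 NZD ÷ 0.01538 = 18.9532 JPY

BRL/JPY = 18.95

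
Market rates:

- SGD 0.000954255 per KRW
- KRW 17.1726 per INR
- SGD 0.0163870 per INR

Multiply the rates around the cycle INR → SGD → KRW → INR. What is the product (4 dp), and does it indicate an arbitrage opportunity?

1.0000 (no arbitrage)

Around INR → SGD → KRW → INR: 1 × 0.0163870 ÷ 0.000954255 ÷ 17.1726 = 0.999998
Product ≈ 1 (deviation 0.000%, within rounding noise).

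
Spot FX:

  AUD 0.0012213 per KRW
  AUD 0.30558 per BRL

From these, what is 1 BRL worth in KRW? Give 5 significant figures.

BRL/KRW = 250.21

1 BRL × 0.30558 = 0.30558 AUD
0.30558 AUD ÷ 0.0012213 = 250.209 KRW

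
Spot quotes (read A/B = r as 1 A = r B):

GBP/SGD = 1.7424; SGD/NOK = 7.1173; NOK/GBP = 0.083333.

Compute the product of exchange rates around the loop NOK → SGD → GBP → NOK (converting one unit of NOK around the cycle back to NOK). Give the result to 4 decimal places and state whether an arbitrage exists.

Around NOK → SGD → GBP → NOK: 1 ÷ 7.1173 ÷ 1.7424 ÷ 0.083333 = 0.967653
Product < 1; profitable direction is NOK → GBP → SGD → NOK.

0.9677 (arbitrage exists)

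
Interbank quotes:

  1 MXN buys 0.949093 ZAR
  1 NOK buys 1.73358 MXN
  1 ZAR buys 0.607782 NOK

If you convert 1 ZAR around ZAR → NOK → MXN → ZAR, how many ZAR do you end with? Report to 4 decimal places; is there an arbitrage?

1.0000 (no arbitrage)

Around ZAR → NOK → MXN → ZAR: 1 × 0.607782 × 1.73358 × 0.949093 = 1.000001
Product ≈ 1 (deviation 0.000%, within rounding noise).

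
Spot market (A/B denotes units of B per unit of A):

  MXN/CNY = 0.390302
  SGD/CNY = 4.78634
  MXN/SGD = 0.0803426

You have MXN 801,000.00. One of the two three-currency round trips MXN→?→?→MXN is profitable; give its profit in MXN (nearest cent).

Profit: MXN 11,987.49

Profitable loop is MXN → CNY → SGD → MXN:
MXN 801,000.00 × 0.390302 = CNY 312,631.90
CNY 312,631.90 ÷ 4.78634 = SGD 65,317.53
SGD 65,317.53 ÷ 0.0803426 = MXN 812,987.49
Profit = MXN 812,987.49 − MXN 801,000.00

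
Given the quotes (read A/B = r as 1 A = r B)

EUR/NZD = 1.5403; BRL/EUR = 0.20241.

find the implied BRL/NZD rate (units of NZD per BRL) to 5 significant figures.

1 BRL × 0.20241 = 0.20241 EUR
0.20241 EUR × 1.5403 = 0.311772 NZD

BRL/NZD = 0.31177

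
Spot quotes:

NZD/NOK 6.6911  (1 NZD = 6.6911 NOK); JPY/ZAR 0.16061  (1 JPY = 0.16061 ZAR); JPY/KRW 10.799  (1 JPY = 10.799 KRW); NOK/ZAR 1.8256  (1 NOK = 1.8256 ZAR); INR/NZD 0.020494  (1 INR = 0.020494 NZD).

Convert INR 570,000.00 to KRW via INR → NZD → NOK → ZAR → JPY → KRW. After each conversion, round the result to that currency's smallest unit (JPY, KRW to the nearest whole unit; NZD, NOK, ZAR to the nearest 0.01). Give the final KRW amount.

KRW 9,594,350

INR 570,000.00 × 0.020494 = NZD 11,681.58
NZD 11,681.58 × 6.6911 = NOK 78,162.62
NOK 78,162.62 × 1.8256 = ZAR 142,693.68
ZAR 142,693.68 ÷ 0.16061 = JPY 888,448
JPY 888,448 × 10.799 = KRW 9,594,350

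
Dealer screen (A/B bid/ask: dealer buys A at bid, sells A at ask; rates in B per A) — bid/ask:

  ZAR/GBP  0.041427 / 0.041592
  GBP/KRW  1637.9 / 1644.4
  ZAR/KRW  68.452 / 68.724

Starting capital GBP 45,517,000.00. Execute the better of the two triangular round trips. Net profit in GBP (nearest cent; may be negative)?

Net profit: GBP 38,676.40

Best loop GBP → ZAR → KRW → GBP:
GBP 45,517,000.00 ÷ 0.041592 (buy ZAR at ask) = ZAR 1,094,369,109.44
ZAR 1,094,369,109.44 × 68.452 (sell ZAR at bid) = KRW 74,911,754,280
KRW 74,911,754,280 ÷ 1644.4 (buy GBP at ask) = GBP 45,555,676.40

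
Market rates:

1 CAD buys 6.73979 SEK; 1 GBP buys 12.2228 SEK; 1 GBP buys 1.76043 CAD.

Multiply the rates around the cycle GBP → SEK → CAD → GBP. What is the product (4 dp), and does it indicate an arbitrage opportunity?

1.0302 (arbitrage exists)

Around GBP → SEK → CAD → GBP: 1 × 12.2228 ÷ 6.73979 ÷ 1.76043 = 1.030162
Product > 1; profitable direction is GBP → SEK → CAD → GBP.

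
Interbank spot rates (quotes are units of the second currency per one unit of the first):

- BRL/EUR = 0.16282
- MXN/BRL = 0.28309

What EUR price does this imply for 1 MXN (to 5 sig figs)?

MXN/EUR = 0.046093

1 MXN × 0.28309 = 0.28309 BRL
0.28309 BRL × 0.16282 = 0.0460927 EUR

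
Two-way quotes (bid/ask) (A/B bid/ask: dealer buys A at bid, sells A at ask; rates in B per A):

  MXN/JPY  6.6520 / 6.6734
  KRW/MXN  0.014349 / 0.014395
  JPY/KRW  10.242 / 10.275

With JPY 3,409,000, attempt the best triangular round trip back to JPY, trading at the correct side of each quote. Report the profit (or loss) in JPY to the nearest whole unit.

Net profit: JPY 44,714

Best loop JPY → MXN → KRW → JPY:
JPY 3,409,000 ÷ 6.6734 (buy MXN at ask) = MXN 510,834.06
MXN 510,834.06 ÷ 0.014395 (buy KRW at ask) = KRW 35,486,909
KRW 35,486,909 ÷ 10.275 (buy JPY at ask) = JPY 3,453,714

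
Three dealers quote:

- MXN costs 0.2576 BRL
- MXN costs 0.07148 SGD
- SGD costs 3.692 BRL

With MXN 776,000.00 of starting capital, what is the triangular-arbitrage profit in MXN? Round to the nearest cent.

Profitable loop is MXN → SGD → BRL → MXN:
MXN 776,000.00 × 0.07148 = SGD 55,468.48
SGD 55,468.48 × 3.692 = BRL 204,789.63
BRL 204,789.63 ÷ 0.2576 = MXN 794,990.79
Profit = MXN 794,990.79 − MXN 776,000.00

Profit: MXN 18,990.79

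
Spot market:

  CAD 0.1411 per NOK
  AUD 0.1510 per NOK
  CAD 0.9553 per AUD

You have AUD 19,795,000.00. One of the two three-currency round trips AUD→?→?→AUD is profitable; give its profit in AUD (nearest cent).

Profitable loop is AUD → CAD → NOK → AUD:
AUD 19,795,000.00 × 0.9553 = CAD 18,910,163.50
CAD 18,910,163.50 ÷ 0.1411 = NOK 134,019,585.40
NOK 134,019,585.40 × 0.1510 = AUD 20,236,957.40
Profit = AUD 20,236,957.40 − AUD 19,795,000.00

Profit: AUD 441,957.40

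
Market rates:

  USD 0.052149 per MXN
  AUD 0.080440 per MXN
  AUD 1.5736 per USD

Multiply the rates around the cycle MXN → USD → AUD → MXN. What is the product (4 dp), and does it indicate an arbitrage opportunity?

1.0202 (arbitrage exists)

Around MXN → USD → AUD → MXN: 1 × 0.052149 × 1.5736 ÷ 0.080440 = 1.020160
Product > 1; profitable direction is MXN → USD → AUD → MXN.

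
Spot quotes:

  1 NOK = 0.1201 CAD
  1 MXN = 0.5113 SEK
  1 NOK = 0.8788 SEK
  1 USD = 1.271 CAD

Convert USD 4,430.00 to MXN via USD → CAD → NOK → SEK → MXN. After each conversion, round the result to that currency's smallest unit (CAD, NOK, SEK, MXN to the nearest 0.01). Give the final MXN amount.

USD 4,430.00 × 1.271 = CAD 5,630.53
CAD 5,630.53 ÷ 0.1201 = NOK 46,882.01
NOK 46,882.01 × 0.8788 = SEK 41,199.91
SEK 41,199.91 ÷ 0.5113 = MXN 80,578.74

MXN 80,578.74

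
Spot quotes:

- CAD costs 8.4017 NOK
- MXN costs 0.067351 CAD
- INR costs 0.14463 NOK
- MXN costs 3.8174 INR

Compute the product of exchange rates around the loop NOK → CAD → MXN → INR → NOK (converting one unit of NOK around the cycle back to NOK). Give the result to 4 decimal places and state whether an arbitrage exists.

0.9757 (arbitrage exists)

Around NOK → CAD → MXN → INR → NOK: 1 ÷ 8.4017 ÷ 0.067351 × 3.8174 × 0.14463 = 0.975697
Product < 1; profitable direction is NOK → INR → MXN → CAD → NOK.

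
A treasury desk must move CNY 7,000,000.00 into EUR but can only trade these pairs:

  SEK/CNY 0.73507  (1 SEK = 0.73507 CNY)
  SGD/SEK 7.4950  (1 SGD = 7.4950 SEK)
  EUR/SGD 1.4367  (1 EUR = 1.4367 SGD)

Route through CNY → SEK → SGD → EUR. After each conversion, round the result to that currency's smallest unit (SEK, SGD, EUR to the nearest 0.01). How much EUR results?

CNY 7,000,000.00 ÷ 0.73507 = SEK 9,522,902.58
SEK 9,522,902.58 ÷ 7.4950 = SGD 1,270,567.39
SGD 1,270,567.39 ÷ 1.4367 = EUR 884,365.14

EUR 884,365.14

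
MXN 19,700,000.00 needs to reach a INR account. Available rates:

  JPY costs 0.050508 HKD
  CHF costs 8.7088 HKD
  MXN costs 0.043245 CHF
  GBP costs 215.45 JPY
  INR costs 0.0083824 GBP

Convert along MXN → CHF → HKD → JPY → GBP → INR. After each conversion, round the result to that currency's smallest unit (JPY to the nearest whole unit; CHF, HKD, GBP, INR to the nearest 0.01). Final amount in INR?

INR 81,336,483.58

MXN 19,700,000.00 × 0.043245 = CHF 851,926.50
CHF 851,926.50 × 8.7088 = HKD 7,419,257.50
HKD 7,419,257.50 ÷ 0.050508 = JPY 146,892,720
JPY 146,892,720 ÷ 215.45 = GBP 681,794.94
GBP 681,794.94 ÷ 0.0083824 = INR 81,336,483.58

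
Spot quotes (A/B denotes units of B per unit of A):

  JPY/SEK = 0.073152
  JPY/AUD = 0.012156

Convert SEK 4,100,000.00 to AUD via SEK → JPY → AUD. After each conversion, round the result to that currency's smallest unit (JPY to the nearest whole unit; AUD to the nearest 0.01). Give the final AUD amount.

AUD 681,315.62

SEK 4,100,000.00 ÷ 0.073152 = JPY 56,047,682
JPY 56,047,682 × 0.012156 = AUD 681,315.62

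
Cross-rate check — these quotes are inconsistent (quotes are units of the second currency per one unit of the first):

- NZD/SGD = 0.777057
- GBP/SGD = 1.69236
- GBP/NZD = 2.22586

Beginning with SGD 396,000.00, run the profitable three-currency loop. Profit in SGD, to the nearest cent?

Profitable loop is SGD → GBP → NZD → SGD:
SGD 396,000.00 ÷ 1.69236 = GBP 233,992.77
GBP 233,992.77 × 2.22586 = NZD 520,835.14
NZD 520,835.14 × 0.777057 = SGD 404,718.59
Profit = SGD 404,718.59 − SGD 396,000.00

Profit: SGD 8,718.59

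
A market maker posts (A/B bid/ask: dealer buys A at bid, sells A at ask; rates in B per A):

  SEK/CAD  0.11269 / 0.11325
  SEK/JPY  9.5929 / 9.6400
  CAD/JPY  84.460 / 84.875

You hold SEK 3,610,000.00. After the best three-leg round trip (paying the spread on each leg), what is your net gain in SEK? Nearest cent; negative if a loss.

Best loop SEK → JPY → CAD → SEK:
SEK 3,610,000.00 × 9.5929 (sell SEK at bid) = JPY 34,630,369
JPY 34,630,369 ÷ 84.875 (buy CAD at ask) = CAD 408,016.13
CAD 408,016.13 ÷ 0.11325 (buy SEK at ask) = SEK 3,602,791.43

Net result: SEK -7,208.57 (no profitable arbitrage after spreads)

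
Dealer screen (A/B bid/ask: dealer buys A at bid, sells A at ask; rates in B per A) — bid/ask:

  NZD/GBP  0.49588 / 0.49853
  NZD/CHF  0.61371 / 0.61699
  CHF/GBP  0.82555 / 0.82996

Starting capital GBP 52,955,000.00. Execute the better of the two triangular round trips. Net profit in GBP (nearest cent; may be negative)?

Best loop GBP → NZD → CHF → GBP:
GBP 52,955,000.00 ÷ 0.49853 (buy NZD at ask) = NZD 106,222,293.54
NZD 106,222,293.54 × 0.61371 (sell NZD at bid) = CHF 65,189,683.77
CHF 65,189,683.77 × 0.82555 (sell CHF at bid) = GBP 53,817,343.44

Net profit: GBP 862,343.44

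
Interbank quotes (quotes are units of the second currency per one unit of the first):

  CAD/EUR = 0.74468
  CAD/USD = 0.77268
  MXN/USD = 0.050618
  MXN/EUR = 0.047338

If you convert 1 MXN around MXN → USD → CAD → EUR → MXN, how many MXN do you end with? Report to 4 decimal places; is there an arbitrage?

1.0305 (arbitrage exists)

Around MXN → USD → CAD → EUR → MXN: 1 × 0.050618 ÷ 0.77268 × 0.74468 ÷ 0.047338 = 1.030541
Product > 1; profitable direction is MXN → USD → CAD → EUR → MXN.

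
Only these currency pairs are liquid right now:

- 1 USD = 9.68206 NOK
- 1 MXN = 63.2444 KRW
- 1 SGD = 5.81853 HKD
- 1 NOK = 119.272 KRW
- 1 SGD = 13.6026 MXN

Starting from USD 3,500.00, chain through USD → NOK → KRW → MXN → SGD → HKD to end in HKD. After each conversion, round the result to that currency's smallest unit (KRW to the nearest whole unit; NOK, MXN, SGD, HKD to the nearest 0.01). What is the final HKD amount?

USD 3,500.00 × 9.68206 = NOK 33,887.21
NOK 33,887.21 × 119.272 = KRW 4,041,795
KRW 4,041,795 ÷ 63.2444 = MXN 63,907.56
MXN 63,907.56 ÷ 13.6026 = SGD 4,698.19
SGD 4,698.19 × 5.81853 = HKD 27,336.56

HKD 27,336.56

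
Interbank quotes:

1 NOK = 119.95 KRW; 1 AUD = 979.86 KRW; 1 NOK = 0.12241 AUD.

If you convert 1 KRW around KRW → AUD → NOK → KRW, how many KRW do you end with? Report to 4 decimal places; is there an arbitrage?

Around KRW → AUD → NOK → KRW: 1 ÷ 979.86 ÷ 0.12241 × 119.95 = 1.000044
Product ≈ 1 (deviation 0.004%, within rounding noise).

1.0000 (no arbitrage)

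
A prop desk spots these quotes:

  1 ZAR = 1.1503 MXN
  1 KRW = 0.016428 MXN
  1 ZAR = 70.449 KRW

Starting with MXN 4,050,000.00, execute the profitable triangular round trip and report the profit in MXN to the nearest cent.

Profit: MXN 24,773.10

Profitable loop is MXN → ZAR → KRW → MXN:
MXN 4,050,000.00 ÷ 1.1503 = ZAR 3,520,820.66
ZAR 3,520,820.66 × 70.449 = KRW 248,038,294
KRW 248,038,294 × 0.016428 = MXN 4,074,773.10
Profit = MXN 4,074,773.10 − MXN 4,050,000.00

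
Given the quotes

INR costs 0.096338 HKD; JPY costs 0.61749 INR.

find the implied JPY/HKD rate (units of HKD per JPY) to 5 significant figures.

1 JPY × 0.61749 = 0.61749 INR
0.61749 INR × 0.096338 = 0.0594878 HKD

JPY/HKD = 0.059488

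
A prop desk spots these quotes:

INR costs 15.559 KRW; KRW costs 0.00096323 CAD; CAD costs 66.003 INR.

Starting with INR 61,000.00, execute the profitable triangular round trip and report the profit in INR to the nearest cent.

Profit: INR 667.24

Profitable loop is INR → CAD → KRW → INR:
INR 61,000.00 ÷ 66.003 = CAD 924.20
CAD 924.20 ÷ 0.00096323 = KRW 959,481
KRW 959,481 ÷ 15.559 = INR 61,667.24
Profit = INR 61,667.24 − INR 61,000.00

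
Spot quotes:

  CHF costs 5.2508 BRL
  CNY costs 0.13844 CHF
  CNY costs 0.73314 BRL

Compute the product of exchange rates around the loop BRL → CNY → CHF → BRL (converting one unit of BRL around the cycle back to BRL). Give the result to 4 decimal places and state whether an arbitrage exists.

0.9915 (arbitrage exists)

Around BRL → CNY → CHF → BRL: 1 ÷ 0.73314 × 0.13844 × 5.2508 = 0.991517
Product < 1; profitable direction is BRL → CHF → CNY → BRL.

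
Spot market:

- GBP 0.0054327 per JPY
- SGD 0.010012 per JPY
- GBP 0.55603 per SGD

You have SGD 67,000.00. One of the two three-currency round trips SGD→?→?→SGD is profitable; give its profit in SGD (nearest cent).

Profitable loop is SGD → GBP → JPY → SGD:
SGD 67,000.00 × 0.55603 = GBP 37,254.01
GBP 37,254.01 ÷ 0.0054327 = JPY 6,857,366
JPY 6,857,366 × 0.010012 = SGD 68,655.94
Profit = SGD 68,655.94 − SGD 67,000.00

Profit: SGD 1,655.94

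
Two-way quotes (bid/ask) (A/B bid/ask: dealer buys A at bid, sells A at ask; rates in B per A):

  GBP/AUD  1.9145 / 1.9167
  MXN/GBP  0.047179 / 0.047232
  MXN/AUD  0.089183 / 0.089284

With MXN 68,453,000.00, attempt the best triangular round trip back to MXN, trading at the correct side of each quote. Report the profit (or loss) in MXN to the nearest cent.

Best loop MXN → GBP → AUD → MXN:
MXN 68,453,000.00 × 0.047179 (sell MXN at bid) = GBP 3,229,544.09
GBP 3,229,544.09 × 1.9145 (sell GBP at bid) = AUD 6,182,962.15
AUD 6,182,962.15 ÷ 0.089284 (buy MXN at ask) = MXN 69,250,505.74

Net profit: MXN 797,505.74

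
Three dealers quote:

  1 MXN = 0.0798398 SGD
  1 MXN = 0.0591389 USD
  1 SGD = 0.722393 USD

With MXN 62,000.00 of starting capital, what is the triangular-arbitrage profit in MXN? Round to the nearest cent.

Profitable loop is MXN → USD → SGD → MXN:
MXN 62,000.00 × 0.0591389 = USD 3,666.61
USD 3,666.61 ÷ 0.722393 = SGD 5,075.65
SGD 5,075.65 ÷ 0.0798398 = MXN 63,572.89
Profit = MXN 63,572.89 − MXN 62,000.00

Profit: MXN 1,572.89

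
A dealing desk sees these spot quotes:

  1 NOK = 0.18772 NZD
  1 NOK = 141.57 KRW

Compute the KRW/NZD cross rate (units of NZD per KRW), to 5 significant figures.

1 KRW ÷ 141.57 = 0.00706364 NOK
0.00706364 NOK × 0.18772 = 0.00132599 NZD

KRW/NZD = 0.0013260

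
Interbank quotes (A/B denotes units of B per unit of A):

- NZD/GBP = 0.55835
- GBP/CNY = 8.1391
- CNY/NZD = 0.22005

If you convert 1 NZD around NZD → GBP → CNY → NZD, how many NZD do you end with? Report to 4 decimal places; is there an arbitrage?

Around NZD → GBP → CNY → NZD: 1 × 0.55835 × 8.1391 × 0.22005 = 1.000010
Product ≈ 1 (deviation 0.001%, within rounding noise).

1.0000 (no arbitrage)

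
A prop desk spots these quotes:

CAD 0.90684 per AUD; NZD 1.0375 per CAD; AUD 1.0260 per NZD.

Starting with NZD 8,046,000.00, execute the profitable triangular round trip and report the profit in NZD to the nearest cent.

Profit: NZD 289,159.10

Profitable loop is NZD → CAD → AUD → NZD:
NZD 8,046,000.00 ÷ 1.0375 = CAD 7,755,180.72
CAD 7,755,180.72 ÷ 0.90684 = AUD 8,551,873.23
AUD 8,551,873.23 ÷ 1.0260 = NZD 8,335,159.10
Profit = NZD 8,335,159.10 − NZD 8,046,000.00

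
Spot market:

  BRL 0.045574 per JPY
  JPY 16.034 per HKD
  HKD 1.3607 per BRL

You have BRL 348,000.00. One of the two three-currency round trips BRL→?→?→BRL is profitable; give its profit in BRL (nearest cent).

Profitable loop is BRL → JPY → HKD → BRL:
BRL 348,000.00 ÷ 0.045574 = JPY 7,635,933
JPY 7,635,933 ÷ 16.034 = HKD 476,233.80
HKD 476,233.80 ÷ 1.3607 = BRL 349,991.77
Profit = BRL 349,991.77 − BRL 348,000.00

Profit: BRL 1,991.77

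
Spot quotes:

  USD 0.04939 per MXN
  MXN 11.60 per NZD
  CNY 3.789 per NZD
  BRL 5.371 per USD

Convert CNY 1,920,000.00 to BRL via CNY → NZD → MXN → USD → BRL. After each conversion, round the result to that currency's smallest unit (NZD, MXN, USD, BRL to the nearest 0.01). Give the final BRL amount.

CNY 1,920,000.00 ÷ 3.789 = NZD 506,730.01
NZD 506,730.01 × 11.60 = MXN 5,878,068.12
MXN 5,878,068.12 × 0.04939 = USD 290,317.78
USD 290,317.78 × 5.371 = BRL 1,559,296.80

BRL 1,559,296.80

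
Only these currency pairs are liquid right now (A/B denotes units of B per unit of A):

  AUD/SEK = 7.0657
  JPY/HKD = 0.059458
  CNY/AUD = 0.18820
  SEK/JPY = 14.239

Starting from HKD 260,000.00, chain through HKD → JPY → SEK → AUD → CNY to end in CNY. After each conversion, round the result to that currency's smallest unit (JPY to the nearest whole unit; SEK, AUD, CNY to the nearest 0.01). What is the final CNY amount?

CNY 230,945.11

HKD 260,000.00 ÷ 0.059458 = JPY 4,372,835
JPY 4,372,835 ÷ 14.239 = SEK 307,102.68
SEK 307,102.68 ÷ 7.0657 = AUD 43,463.87
AUD 43,463.87 ÷ 0.18820 = CNY 230,945.11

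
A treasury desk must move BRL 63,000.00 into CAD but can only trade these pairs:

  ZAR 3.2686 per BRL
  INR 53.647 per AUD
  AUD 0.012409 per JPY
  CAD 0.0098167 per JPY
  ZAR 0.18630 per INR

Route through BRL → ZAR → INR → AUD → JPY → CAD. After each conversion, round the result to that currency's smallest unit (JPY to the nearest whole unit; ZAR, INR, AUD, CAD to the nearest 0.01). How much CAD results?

CAD 16,299.44

BRL 63,000.00 × 3.2686 = ZAR 205,921.80
ZAR 205,921.80 ÷ 0.18630 = INR 1,105,323.67
INR 1,105,323.67 ÷ 53.647 = AUD 20,603.64
AUD 20,603.64 ÷ 0.012409 = JPY 1,660,379
JPY 1,660,379 × 0.0098167 = CAD 16,299.44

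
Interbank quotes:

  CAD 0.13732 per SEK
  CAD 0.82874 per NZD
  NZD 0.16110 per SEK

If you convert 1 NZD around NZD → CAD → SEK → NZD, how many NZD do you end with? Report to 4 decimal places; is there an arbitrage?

0.9723 (arbitrage exists)

Around NZD → CAD → SEK → NZD: 1 × 0.82874 ÷ 0.13732 × 0.16110 = 0.972255
Product < 1; profitable direction is NZD → SEK → CAD → NZD.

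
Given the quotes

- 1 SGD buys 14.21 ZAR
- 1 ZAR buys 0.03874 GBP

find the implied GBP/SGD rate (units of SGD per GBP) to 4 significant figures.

GBP/SGD = 1.817

1 GBP ÷ 0.03874 = 25.8131 ZAR
25.8131 ZAR ÷ 14.21 = 1.81655 SGD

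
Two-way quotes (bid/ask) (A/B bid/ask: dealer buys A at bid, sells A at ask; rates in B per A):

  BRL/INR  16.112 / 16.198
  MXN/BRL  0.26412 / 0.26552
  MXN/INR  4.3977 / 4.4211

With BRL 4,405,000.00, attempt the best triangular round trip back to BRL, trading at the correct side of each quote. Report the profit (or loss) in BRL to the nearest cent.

Net profit: BRL 99,150.34

Best loop BRL → MXN → INR → BRL:
BRL 4,405,000.00 ÷ 0.26552 (buy MXN at ask) = MXN 16,590,087.38
MXN 16,590,087.38 × 4.3977 (sell MXN at bid) = INR 72,958,227.25
INR 72,958,227.25 ÷ 16.198 (buy BRL at ask) = BRL 4,504,150.34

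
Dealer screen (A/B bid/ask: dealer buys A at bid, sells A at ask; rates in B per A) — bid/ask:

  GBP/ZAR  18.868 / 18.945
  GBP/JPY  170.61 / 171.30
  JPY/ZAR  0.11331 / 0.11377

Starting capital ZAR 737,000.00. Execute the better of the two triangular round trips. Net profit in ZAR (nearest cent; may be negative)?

Best loop ZAR → GBP → JPY → ZAR:
ZAR 737,000.00 ÷ 18.945 (buy GBP at ask) = GBP 38,902.08
GBP 38,902.08 × 170.61 (sell GBP at bid) = JPY 6,637,085
JPY 6,637,085 × 0.11331 (sell JPY at bid) = ZAR 752,048.07

Net profit: ZAR 15,048.07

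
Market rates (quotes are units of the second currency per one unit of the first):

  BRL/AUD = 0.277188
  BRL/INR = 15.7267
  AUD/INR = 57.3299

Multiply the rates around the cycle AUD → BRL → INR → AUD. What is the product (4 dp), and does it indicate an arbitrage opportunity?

0.9897 (arbitrage exists)

Around AUD → BRL → INR → AUD: 1 ÷ 0.277188 × 15.7267 ÷ 57.3299 = 0.989651
Product < 1; profitable direction is AUD → INR → BRL → AUD.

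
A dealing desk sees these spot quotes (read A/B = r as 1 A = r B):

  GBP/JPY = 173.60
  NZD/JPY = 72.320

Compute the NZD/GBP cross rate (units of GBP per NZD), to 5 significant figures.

1 NZD × 72.320 = 72.32 JPY
72.32 JPY ÷ 173.60 = 0.41659 GBP

NZD/GBP = 0.41659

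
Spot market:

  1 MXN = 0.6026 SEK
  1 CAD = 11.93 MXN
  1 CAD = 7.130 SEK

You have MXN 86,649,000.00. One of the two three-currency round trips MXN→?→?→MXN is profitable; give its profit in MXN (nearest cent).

Profit: MXN 717,230.11

Profitable loop is MXN → SEK → CAD → MXN:
MXN 86,649,000.00 × 0.6026 = SEK 52,214,687.40
SEK 52,214,687.40 ÷ 7.130 = CAD 7,323,238.06
CAD 7,323,238.06 × 11.93 = MXN 87,366,230.11
Profit = MXN 87,366,230.11 − MXN 86,649,000.00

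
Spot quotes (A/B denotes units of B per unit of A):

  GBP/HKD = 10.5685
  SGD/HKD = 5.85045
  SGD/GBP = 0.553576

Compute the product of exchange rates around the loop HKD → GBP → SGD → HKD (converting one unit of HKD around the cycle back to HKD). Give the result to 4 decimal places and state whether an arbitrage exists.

1.0000 (no arbitrage)

Around HKD → GBP → SGD → HKD: 1 ÷ 10.5685 ÷ 0.553576 × 5.85045 = 0.999997
Product ≈ 1 (deviation 0.000%, within rounding noise).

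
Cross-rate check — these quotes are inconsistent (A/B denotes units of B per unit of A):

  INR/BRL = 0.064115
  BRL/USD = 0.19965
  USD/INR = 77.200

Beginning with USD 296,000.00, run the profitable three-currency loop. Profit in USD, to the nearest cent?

Profitable loop is USD → BRL → INR → USD:
USD 296,000.00 ÷ 0.19965 = BRL 1,482,594.54
BRL 1,482,594.54 ÷ 0.064115 = INR 23,123,988.78
INR 23,123,988.78 ÷ 77.200 = USD 299,533.53
Profit = USD 299,533.53 − USD 296,000.00

Profit: USD 3,533.53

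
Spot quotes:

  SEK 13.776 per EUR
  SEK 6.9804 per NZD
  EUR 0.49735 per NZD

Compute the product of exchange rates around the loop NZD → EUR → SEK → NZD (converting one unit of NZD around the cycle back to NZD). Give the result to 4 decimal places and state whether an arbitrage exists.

Around NZD → EUR → SEK → NZD: 1 × 0.49735 × 13.776 ÷ 6.9804 = 0.981533
Product < 1; profitable direction is NZD → SEK → EUR → NZD.

0.9815 (arbitrage exists)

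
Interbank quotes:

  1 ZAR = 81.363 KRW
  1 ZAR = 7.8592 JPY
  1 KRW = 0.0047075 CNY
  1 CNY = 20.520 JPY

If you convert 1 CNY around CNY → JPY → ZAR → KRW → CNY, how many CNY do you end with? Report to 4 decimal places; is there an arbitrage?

1.0000 (no arbitrage)

Around CNY → JPY → ZAR → KRW → CNY: 1 × 20.520 ÷ 7.8592 × 81.363 × 0.0047075 = 1.000038
Product ≈ 1 (deviation 0.004%, within rounding noise).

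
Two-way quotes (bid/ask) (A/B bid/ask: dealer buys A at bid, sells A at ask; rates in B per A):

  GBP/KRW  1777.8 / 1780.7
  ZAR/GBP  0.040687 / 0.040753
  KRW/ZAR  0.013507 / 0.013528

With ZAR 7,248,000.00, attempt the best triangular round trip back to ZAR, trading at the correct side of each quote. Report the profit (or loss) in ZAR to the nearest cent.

Best loop ZAR → KRW → GBP → ZAR:
ZAR 7,248,000.00 ÷ 0.013528 (buy KRW at ask) = KRW 535,777,646
KRW 535,777,646 ÷ 1780.7 (buy GBP at ask) = GBP 300,880.35
GBP 300,880.35 ÷ 0.040753 (buy ZAR at ask) = ZAR 7,383,023.43

Net profit: ZAR 135,023.43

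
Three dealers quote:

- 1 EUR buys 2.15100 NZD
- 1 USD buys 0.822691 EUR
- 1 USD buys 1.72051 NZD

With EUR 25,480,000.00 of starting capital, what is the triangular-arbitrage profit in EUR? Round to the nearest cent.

Profitable loop is EUR → NZD → USD → EUR:
EUR 25,480,000.00 × 2.15100 = NZD 54,807,480.00
NZD 54,807,480.00 ÷ 1.72051 = USD 31,855,368.47
USD 31,855,368.47 × 0.822691 = EUR 26,207,124.94
Profit = EUR 26,207,124.94 − EUR 25,480,000.00

Profit: EUR 727,124.94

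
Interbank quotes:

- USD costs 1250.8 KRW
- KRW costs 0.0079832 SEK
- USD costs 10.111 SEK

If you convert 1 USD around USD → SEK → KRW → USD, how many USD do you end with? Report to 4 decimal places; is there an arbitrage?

Around USD → SEK → KRW → USD: 1 × 10.111 ÷ 0.0079832 ÷ 1250.8 = 1.012580
Product > 1; profitable direction is USD → SEK → KRW → USD.

1.0126 (arbitrage exists)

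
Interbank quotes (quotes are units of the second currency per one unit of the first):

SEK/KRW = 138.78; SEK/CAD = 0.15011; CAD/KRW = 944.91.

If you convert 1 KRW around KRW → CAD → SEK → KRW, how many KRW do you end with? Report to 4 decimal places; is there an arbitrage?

Around KRW → CAD → SEK → KRW: 1 ÷ 944.91 ÷ 0.15011 × 138.78 = 0.978423
Product < 1; profitable direction is KRW → SEK → CAD → KRW.

0.9784 (arbitrage exists)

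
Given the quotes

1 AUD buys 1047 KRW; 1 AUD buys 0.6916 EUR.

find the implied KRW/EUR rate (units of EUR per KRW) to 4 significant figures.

1 KRW ÷ 1047 = 0.00095511 AUD
0.00095511 AUD × 0.6916 = 0.000660554 EUR

KRW/EUR = 0.0006606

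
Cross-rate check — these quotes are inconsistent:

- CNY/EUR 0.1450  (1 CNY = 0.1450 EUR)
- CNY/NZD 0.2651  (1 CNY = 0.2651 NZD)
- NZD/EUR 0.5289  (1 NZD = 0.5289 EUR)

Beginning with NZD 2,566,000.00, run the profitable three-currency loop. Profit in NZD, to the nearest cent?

Profit: NZD 87,636.06

Profitable loop is NZD → CNY → EUR → NZD:
NZD 2,566,000.00 ÷ 0.2651 = CNY 9,679,366.28
CNY 9,679,366.28 × 0.1450 = EUR 1,403,508.11
EUR 1,403,508.11 ÷ 0.5289 = NZD 2,653,636.06
Profit = NZD 2,653,636.06 − NZD 2,566,000.00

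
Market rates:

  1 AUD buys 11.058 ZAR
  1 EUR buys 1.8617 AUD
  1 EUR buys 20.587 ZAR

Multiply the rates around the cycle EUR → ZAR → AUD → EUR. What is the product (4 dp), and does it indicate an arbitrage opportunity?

Around EUR → ZAR → AUD → EUR: 1 × 20.587 ÷ 11.058 ÷ 1.8617 = 1.000016
Product ≈ 1 (deviation 0.002%, within rounding noise).

1.0000 (no arbitrage)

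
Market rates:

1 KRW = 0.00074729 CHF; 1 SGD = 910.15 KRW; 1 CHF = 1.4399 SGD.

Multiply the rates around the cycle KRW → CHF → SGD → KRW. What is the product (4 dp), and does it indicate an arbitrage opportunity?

Around KRW → CHF → SGD → KRW: 1 × 0.00074729 × 1.4399 × 910.15 = 0.979342
Product < 1; profitable direction is KRW → SGD → CHF → KRW.

0.9793 (arbitrage exists)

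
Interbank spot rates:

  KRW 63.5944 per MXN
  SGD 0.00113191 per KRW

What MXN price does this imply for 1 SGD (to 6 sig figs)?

1 SGD ÷ 0.00113191 = 883.462 KRW
883.462 KRW ÷ 63.5944 = 13.8921 MXN

SGD/MXN = 13.8921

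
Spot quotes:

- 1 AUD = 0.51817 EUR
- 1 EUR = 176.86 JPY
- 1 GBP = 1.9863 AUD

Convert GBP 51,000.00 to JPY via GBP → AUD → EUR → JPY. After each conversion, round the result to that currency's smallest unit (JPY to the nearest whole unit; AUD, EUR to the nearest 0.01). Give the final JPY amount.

GBP 51,000.00 × 1.9863 = AUD 101,301.30
AUD 101,301.30 × 0.51817 = EUR 52,491.29
EUR 52,491.29 × 176.86 = JPY 9,283,610

JPY 9,283,610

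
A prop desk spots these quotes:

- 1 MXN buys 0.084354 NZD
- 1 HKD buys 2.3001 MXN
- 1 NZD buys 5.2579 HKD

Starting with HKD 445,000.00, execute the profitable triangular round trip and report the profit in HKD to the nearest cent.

Profit: HKD 8,967.47

Profitable loop is HKD → MXN → NZD → HKD:
HKD 445,000.00 × 2.3001 = MXN 1,023,544.50
MXN 1,023,544.50 × 0.084354 = NZD 86,340.07
NZD 86,340.07 × 5.2579 = HKD 453,967.47
Profit = HKD 453,967.47 − HKD 445,000.00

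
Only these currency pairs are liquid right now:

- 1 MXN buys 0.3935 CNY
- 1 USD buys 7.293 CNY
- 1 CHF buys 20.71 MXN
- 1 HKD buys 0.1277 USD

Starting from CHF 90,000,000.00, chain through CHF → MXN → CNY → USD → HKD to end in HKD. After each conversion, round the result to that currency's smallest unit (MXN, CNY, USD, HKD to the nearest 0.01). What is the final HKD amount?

CHF 90,000,000.00 × 20.71 = MXN 1,863,900,000.00
MXN 1,863,900,000.00 × 0.3935 = CNY 733,444,650.00
CNY 733,444,650.00 ÷ 7.293 = USD 100,568,305.22
USD 100,568,305.22 ÷ 0.1277 = HKD 787,535,671.26

HKD 787,535,671.26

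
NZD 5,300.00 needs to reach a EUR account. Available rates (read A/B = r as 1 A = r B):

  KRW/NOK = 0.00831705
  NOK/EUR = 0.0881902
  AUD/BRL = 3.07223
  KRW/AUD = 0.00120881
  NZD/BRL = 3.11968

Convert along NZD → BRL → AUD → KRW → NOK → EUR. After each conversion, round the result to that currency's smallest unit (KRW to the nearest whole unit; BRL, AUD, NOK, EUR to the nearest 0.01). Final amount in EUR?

NZD 5,300.00 × 3.11968 = BRL 16,534.30
BRL 16,534.30 ÷ 3.07223 = AUD 5,381.86
AUD 5,381.86 ÷ 0.00120881 = KRW 4,452,197
KRW 4,452,197 × 0.00831705 = NOK 37,029.15
NOK 37,029.15 × 0.0881902 = EUR 3,265.61

EUR 3,265.61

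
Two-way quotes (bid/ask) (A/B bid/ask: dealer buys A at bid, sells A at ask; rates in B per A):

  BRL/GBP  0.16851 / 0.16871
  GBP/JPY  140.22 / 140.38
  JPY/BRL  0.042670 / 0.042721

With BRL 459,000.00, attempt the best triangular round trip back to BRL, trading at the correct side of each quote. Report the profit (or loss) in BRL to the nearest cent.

Best loop BRL → GBP → JPY → BRL:
BRL 459,000.00 × 0.16851 (sell BRL at bid) = GBP 77,346.09
GBP 77,346.09 × 140.22 (sell GBP at bid) = JPY 10,845,469
JPY 10,845,469 × 0.042670 (sell JPY at bid) = BRL 462,776.15

Net profit: BRL 3,776.15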